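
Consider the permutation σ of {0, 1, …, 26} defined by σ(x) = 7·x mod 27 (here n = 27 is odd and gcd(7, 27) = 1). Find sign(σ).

+1

Start at x=10: 10 → 16 → 4 → 1 → 7 → 22 → 19 → … (one orbit).
Decompose π into cycles: lengths [9, 9, 3, 3, 1, 1, 1] (7 cycles, including the fixed point 0).
n − c = 27 − 7 = 20; sign = (−1)^20 = +1.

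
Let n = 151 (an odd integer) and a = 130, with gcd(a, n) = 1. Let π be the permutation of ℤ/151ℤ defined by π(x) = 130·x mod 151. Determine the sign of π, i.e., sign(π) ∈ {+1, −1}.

-1

Start at x=41: 41 → 45 → 112 → 64 → 15 → 138 → 122 → … (one orbit).
Decompose π into cycles: lengths [150, 1] (2 cycles, including the fixed point 0).
n − c = 151 − 2 = 149; sign = (−1)^149 = -1.
The Jacobi symbol (130|151) = -1 (Zolotarev) agrees.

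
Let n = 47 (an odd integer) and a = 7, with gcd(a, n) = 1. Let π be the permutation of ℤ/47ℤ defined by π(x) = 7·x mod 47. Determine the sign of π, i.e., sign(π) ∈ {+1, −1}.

+1

Start at x=42: 42 → 12 → 37 → 24 → 27 → 1 → 7 → … (one orbit).
π_7 has 3 disjoint cycles with lengths [23, 23, 1] on {0,…,46}.
Σ(ℓ_i−1) = 47−3 = 44; sign = (−1)^44 = +1.
Via Zolotarev, sign(π_{7}) = (7|47) = +1.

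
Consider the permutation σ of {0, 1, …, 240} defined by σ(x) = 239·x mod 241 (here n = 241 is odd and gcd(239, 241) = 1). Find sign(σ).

Orbit of 15 under x↦239x: [15, 211, 60, 121, 240, 2, 237]… (length divides ord_241(239)).
The orbit structure of x ↦ 239x mod 241: 11 orbits of sizes [24, 24, 24, 24, 24, 24, 24, 24, 24, 24, 1].
n − c = 241 − 11 = 230; sign = (−1)^230 = +1.

+1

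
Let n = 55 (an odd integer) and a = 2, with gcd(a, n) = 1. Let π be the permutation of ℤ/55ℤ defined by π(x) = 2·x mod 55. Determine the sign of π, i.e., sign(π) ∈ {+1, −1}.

Trace 49: π^k(49) = [49, 43, 31, 7, 14, 28, 1] for k=0..6.
The orbit structure of x ↦ 2x mod 55: 5 orbits of sizes [20, 20, 10, 4, 1].
n − c = 55 − 5 = 50; sign = (−1)^50 = +1.
The Jacobi symbol (2|55) = +1 (Zolotarev) agrees.

+1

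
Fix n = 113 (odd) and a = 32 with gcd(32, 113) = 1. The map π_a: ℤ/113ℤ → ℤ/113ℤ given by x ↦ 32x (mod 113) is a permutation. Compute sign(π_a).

+1

Orbit of 2 under x↦32x: [2, 64, 14, 109, 98, 85, 8]… (length divides ord_113(32)).
The orbit structure of x ↦ 32x mod 113: 5 orbits of sizes [28, 28, 28, 28, 1].
sign(π) = (−1)^{n − #cycles} = (−1)^{113−5} = (−1)^108 = +1.
Check: (32/113) = +1 by Zolotarev.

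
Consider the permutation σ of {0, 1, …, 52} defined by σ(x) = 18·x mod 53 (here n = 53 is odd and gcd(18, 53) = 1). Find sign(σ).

Start at x=6: 6 → 2 → 36 → 12 → 4 → 19 → 24 → … (one orbit).
2 cycles of lengths [52, 1].
With 2 cycles on 53 points, sign = (−1)^{53−2} = -1.

-1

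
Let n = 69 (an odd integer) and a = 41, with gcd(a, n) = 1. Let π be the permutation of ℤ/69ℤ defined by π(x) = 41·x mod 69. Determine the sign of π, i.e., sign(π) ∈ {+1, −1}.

-1

Orbit of 58 under x↦41x: [58, 32, 1, 41, 25, 59, 4]… (length divides ord_69(41)).
π_41 has 6 disjoint cycles with lengths [22, 22, 11, 11, 2, 1] on {0,…,68}.
n − c = 69 − 6 = 63; sign = (−1)^63 = -1.
The Jacobi symbol (41|69) = -1 (Zolotarev) agrees.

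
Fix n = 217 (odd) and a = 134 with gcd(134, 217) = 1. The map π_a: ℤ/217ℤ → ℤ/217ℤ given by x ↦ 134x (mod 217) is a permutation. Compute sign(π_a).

Orbit of 162 under x↦134x: [162, 8, 204, 211, 64, 113, 169]… (length divides ord_217(134)).
The orbit structure of x ↦ 134x mod 217: 21 orbits of sizes [15, 15, 15, 15, 15, 15, 15, 15, 15, 15, 15, 15, 15, 15, 1, 1, 1, 1, 1, 1, 1].
sign(π) = (−1)^{n − #cycles} = (−1)^{217−21} = (−1)^196 = +1.

+1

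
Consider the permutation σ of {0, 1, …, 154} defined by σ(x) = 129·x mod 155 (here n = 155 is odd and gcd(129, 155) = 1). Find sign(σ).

Start at x=94: 94 → 36 → 149 → 1 → 129 → 56 → 94 (one orbit).
The orbit structure of x ↦ 129x mod 155: 33 orbits of sizes [6, 6, 6, 6, 6, 6, 6, 6, 6, 6, 6, 6, 6, 6, 6, 6, 6, 6, 6, 6, 3, 3, 3, 3, 3, 3, 3, 3, 3, 3, 2, 2, 1].
With 33 cycles on 155 points, sign = (−1)^{155−33} = +1.
Via Zolotarev, sign(π_{129}) = (129|155) = +1.

+1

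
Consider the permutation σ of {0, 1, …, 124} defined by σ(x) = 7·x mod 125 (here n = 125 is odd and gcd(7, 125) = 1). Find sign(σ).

-1

Trace 101: π^k(101) = [101, 82, 74, 18, 1, 7, 49] for k=0..6.
π_7 has 12 disjoint cycles with lengths [20, 20, 20, 20, 20, 4, 4, 4, 4, 4, 4, 1] on {0,…,124}.
With 12 cycles on 125 points, sign = (−1)^{125−12} = -1.
Check: (7/125) = -1 by Zolotarev.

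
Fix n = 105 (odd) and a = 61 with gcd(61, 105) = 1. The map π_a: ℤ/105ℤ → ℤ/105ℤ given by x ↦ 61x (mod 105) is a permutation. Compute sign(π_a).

Orbit of 1 under x↦61x: [1, 61, 46, 76, 16, 31]… (length divides ord_105(61)).
30 cycles of lengths [6, 6, 6, 6, 6, 6, 6, 6, 6, 6, 6, 6, 6, 6, 6, 1, 1, 1, 1, 1, 1, 1, 1, 1, 1, 1, 1, 1, 1, 1].
105 − 30 = 75 transpositions; sign(π) = (−1)^75 = -1.

-1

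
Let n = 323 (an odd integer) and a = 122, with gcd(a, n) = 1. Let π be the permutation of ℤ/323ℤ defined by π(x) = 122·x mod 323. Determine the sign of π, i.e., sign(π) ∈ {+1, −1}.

Trace 134: π^k(134) = [134, 198, 254, 303, 144, 126, 191] for k=0..6.
Cycle lengths of π_122 on ℤ/323ℤ: [48, 48, 48, 48, 48, 48, 16, 6, 6, 6, 1]; 11 cycles in total.
sign(π) = (−1)^{n − #cycles} = (−1)^{323−11} = (−1)^312 = +1.
Zolotarev: (122|323) = +1, matching the cycle-count sign.

+1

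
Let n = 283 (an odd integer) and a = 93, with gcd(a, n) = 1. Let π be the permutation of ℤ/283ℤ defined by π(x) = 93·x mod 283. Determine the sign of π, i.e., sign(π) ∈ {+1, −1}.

+1

Start at x=11: 11 → 174 → 51 → 215 → 185 → 225 → 266 → … (one orbit).
Cycle type of π: 141×2 + 1; total 3 cycles.
n − c = 283 − 3 = 280; sign = (−1)^280 = +1.
Check: (93/283) = +1 by Zolotarev.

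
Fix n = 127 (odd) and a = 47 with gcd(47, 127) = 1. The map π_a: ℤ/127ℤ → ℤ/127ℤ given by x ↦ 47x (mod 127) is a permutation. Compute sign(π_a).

Start at x=94: 94 → 100 → 1 → 47 → 50 → 64 → 87 → … (one orbit).
Decompose π into cycles: lengths [21, 21, 21, 21, 21, 21, 1] (7 cycles, including the fixed point 0).
127 − 7 = 120 transpositions; sign(π) = (−1)^120 = +1.

+1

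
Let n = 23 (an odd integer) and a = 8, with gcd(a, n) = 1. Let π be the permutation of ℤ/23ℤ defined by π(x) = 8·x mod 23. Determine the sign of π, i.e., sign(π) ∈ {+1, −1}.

Start at x=9: 9 → 3 → 1 → 8 → 18 → 6 → 2 → … (one orbit).
The orbit structure of x ↦ 8x mod 23: 3 orbits of sizes [11, 11, 1].
3 cycles on 23: each ℓ→(−1)^(ℓ−1), product (−1)^20 = +1.

+1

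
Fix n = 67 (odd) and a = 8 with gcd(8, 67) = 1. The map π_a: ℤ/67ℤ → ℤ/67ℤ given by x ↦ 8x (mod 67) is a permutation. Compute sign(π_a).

-1

Trace 53: π^k(53) = [53, 22, 42, 1, 8, 64, 43] for k=0..6.
π_8 has 4 disjoint cycles with lengths [22, 22, 22, 1] on {0,…,66}.
4 cycles on 67: each ℓ→(−1)^(ℓ−1), product (−1)^63 = -1.
Check: (8/67) = -1 by Zolotarev.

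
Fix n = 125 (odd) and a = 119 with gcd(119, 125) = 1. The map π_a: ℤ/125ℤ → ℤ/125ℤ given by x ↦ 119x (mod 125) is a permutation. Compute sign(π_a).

Trace 1: π^k(1) = [1, 119, 36, 34, 46, 99, 31] for k=0..6.
The orbit structure of x ↦ 119x mod 125: 7 orbits of sizes [50, 50, 10, 10, 2, 2, 1].
n − c = 125 − 7 = 118; sign = (−1)^118 = +1.
Zolotarev: (119|125) = +1, matching the cycle-count sign.

+1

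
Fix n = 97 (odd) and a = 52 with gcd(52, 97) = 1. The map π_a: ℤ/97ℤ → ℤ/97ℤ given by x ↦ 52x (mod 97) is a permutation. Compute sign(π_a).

Trace 22: π^k(22) = [22, 77, 27, 46, 64, 30, 8] for k=0..6.
Decompose π into cycles: lengths [32, 32, 32, 1] (4 cycles, including the fixed point 0).
sign(π) = (−1)^{n − #cycles} = (−1)^{97−4} = (−1)^93 = -1.
(52|97)_J = -1 (Zolotarev's lemma cross-check).

-1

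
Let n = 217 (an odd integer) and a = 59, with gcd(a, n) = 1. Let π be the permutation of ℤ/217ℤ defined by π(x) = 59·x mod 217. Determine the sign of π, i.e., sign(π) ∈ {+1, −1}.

Start at x=188: 188 → 25 → 173 → 8 → 38 → 72 → 125 → … (one orbit).
Decompose π into cycles: lengths [30, 30, 30, 30, 30, 30, 15, 15, 6, 1] (10 cycles, including the fixed point 0).
Σ(ℓ_i−1) = 217−10 = 207; sign = (−1)^207 = -1.

-1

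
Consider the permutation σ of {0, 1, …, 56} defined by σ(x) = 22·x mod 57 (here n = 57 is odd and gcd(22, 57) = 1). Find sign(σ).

Start at x=46: 46 → 43 → 34 → 7 → 40 → 25 → 37 → … (one orbit).
6 cycles of lengths [18, 18, 18, 1, 1, 1].
With 6 cycles on 57 points, sign = (−1)^{57−6} = -1.

-1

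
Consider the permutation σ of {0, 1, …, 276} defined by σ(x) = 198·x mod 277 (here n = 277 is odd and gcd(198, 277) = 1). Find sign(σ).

+1

Orbit of 243 under x↦198x: [243, 193, 265, 117, 175, 25, 241]… (length divides ord_277(198)).
Cycle lengths of π_198 on ℤ/277ℤ: [138, 138, 1]; 3 cycles in total.
sign(π) = (−1)^{n − #cycles} = (−1)^{277−3} = (−1)^274 = +1.
Zolotarev: (198|277) = +1, matching the cycle-count sign.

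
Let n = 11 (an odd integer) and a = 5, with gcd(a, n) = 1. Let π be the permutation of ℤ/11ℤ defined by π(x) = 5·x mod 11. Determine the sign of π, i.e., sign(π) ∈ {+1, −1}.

+1

Trace 5: π^k(5) = [5, 3, 4, 9, 1] for k=0..4.
3 cycles of lengths [5, 5, 1].
Σ(ℓ_i−1) = 11−3 = 8; sign = (−1)^8 = +1.
The Jacobi symbol (5|11) = +1 (Zolotarev) agrees.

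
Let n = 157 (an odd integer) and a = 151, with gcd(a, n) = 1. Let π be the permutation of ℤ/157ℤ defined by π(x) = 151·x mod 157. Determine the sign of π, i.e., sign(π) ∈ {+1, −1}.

Trace 10: π^k(10) = [10, 97, 46, 38, 86, 112, 113] for k=0..6.
Cycle lengths of π_151 on ℤ/157ℤ: [156, 1]; 2 cycles in total.
157 − 2 = 155 transpositions; sign(π) = (−1)^155 = -1.
(151|157)_J = -1 (Zolotarev's lemma cross-check).

-1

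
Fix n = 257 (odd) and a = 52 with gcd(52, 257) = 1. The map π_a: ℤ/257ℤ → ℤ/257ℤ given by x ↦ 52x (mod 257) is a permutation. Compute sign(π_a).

+1

Start at x=189: 189 → 62 → 140 → 84 → 256 → 205 → 123 → … (one orbit).
Cycle lengths of π_52 on ℤ/257ℤ: [128, 128, 1]; 3 cycles in total.
sign(π) = (−1)^{n − #cycles} = (−1)^{257−3} = (−1)^254 = +1.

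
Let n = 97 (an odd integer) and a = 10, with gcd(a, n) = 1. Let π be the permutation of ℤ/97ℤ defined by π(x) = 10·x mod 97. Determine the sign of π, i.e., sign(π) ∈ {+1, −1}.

Start at x=89: 89 → 17 → 73 → 51 → 25 → 56 → 75 → … (one orbit).
Decompose π into cycles: lengths [96, 1] (2 cycles, including the fixed point 0).
97 − 2 = 95 transpositions; sign(π) = (−1)^95 = -1.

-1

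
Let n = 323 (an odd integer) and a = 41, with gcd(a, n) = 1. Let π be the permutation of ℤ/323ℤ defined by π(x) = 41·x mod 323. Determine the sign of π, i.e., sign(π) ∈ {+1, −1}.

Start at x=22: 22 → 256 → 160 → 100 → 224 → 140 → 249 → … (one orbit).
The orbit structure of x ↦ 41x mod 323: 5 orbits of sizes [144, 144, 18, 16, 1].
n − c = 323 − 5 = 318; sign = (−1)^318 = +1.
Via Zolotarev, sign(π_{41}) = (41|323) = +1.

+1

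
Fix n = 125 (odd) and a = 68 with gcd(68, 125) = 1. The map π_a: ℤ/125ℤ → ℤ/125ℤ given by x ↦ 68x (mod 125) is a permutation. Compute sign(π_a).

-1

Start at x=124: 124 → 57 → 1 → 68 → 124 (one orbit).
32 cycles of lengths [4, 4, 4, 4, 4, 4, 4, 4, 4, 4, 4, 4, 4, 4, 4, 4, 4, 4, 4, 4, 4, 4, 4, 4, 4, 4, 4, 4, 4, 4, 4, 1].
125 − 32 = 93 transpositions; sign(π) = (−1)^93 = -1.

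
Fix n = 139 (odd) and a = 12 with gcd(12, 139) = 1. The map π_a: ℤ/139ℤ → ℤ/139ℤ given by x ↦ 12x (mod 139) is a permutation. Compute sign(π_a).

-1

Start at x=66: 66 → 97 → 52 → 68 → 121 → 62 → 49 → … (one orbit).
Cycle type of π: 138 + 1; total 2 cycles.
Σ(ℓ_i−1) = 139−2 = 137; sign = (−1)^137 = -1.
Check: (12/139) = -1 by Zolotarev.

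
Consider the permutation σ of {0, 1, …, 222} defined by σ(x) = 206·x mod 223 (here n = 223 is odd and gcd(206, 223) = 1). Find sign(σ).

Trace 68: π^k(68) = [68, 182, 28, 193, 64, 27, 210] for k=0..6.
The orbit structure of x ↦ 206x mod 223: 4 orbits of sizes [74, 74, 74, 1].
sign(π) = (−1)^{n − #cycles} = (−1)^{223−4} = (−1)^219 = -1.
The Jacobi symbol (206|223) = -1 (Zolotarev) agrees.

-1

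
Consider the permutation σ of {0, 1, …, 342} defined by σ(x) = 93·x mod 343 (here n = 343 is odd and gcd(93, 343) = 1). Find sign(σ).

+1

Trace 78: π^k(78) = [78, 51, 284, 1, 93, 74, 22] for k=0..6.
7 cycles of lengths [147, 147, 21, 21, 3, 3, 1].
343 − 7 = 336 transpositions; sign(π) = (−1)^336 = +1.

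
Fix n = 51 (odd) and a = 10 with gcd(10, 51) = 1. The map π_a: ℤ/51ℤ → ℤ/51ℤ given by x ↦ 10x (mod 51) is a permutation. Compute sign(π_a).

Orbit of 43 under x↦10x: [43, 22, 16, 7, 19, 37, 13]… (length divides ord_51(10)).
6 cycles of lengths [16, 16, 16, 1, 1, 1].
Σ(ℓ_i−1) = 51−6 = 45; sign = (−1)^45 = -1.

-1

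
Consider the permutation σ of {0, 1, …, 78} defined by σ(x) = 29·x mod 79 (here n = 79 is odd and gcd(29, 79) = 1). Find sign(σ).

-1

Start at x=30: 30 → 1 → 29 → 51 → 57 → 73 → 63 → … (one orbit).
The orbit structure of x ↦ 29x mod 79: 2 orbits of sizes [78, 1].
With 2 cycles on 79 points, sign = (−1)^{79−2} = -1.
Zolotarev: (29|79) = -1, matching the cycle-count sign.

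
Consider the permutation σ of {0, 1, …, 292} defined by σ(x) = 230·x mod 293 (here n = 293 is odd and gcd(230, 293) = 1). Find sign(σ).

-1

Trace 203: π^k(203) = [203, 103, 250, 72, 152, 93, 1] for k=0..6.
2 cycles of lengths [292, 1].
Σ(ℓ_i−1) = 293−2 = 291; sign = (−1)^291 = -1.
(230|293)_J = -1 (Zolotarev's lemma cross-check).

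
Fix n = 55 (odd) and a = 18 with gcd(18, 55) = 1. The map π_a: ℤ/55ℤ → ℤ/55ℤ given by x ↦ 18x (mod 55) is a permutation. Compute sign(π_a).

+1

Orbit of 1 under x↦18x: [1, 18, 49, 2, 36, 43, 4]… (length divides ord_55(18)).
Cycle lengths of π_18 on ℤ/55ℤ: [20, 20, 10, 4, 1]; 5 cycles in total.
55 − 5 = 50 transpositions; sign(π) = (−1)^50 = +1.
Zolotarev: (18|55) = +1, matching the cycle-count sign.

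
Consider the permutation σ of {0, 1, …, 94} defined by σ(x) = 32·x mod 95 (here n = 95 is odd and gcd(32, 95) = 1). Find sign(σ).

Orbit of 66 under x↦32x: [66, 22, 39, 13, 36, 12, 4]… (length divides ord_95(32)).
Cycle lengths of π_32 on ℤ/95ℤ: [36, 36, 18, 4, 1]; 5 cycles in total.
With 5 cycles on 95 points, sign = (−1)^{95−5} = +1.
(32|95)_J = +1 (Zolotarev's lemma cross-check).

+1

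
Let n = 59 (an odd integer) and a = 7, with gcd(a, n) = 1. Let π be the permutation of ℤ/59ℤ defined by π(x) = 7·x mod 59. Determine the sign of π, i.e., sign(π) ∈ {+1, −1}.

Trace 49: π^k(49) = [49, 48, 41, 51, 3, 21, 29] for k=0..6.
Decompose π into cycles: lengths [29, 29, 1] (3 cycles, including the fixed point 0).
sign(π) = (−1)^{n − #cycles} = (−1)^{59−3} = (−1)^56 = +1.
Zolotarev: (7|59) = +1, matching the cycle-count sign.

+1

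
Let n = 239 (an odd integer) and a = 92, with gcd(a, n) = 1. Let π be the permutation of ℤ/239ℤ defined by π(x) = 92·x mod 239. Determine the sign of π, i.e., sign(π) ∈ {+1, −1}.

-1

Orbit of 121 under x↦92x: [121, 138, 29, 39, 3, 37, 58]… (length divides ord_239(92)).
The orbit structure of x ↦ 92x mod 239: 2 orbits of sizes [238, 1].
sign(π) = (−1)^{n − #cycles} = (−1)^{239−2} = (−1)^237 = -1.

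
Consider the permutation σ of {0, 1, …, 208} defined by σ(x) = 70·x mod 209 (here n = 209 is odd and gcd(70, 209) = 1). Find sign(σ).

-1

Trace 9: π^k(9) = [9, 3, 1, 70, 93, 31, 80] for k=0..6.
π_70 has 6 disjoint cycles with lengths [90, 90, 18, 5, 5, 1] on {0,…,208}.
n − c = 209 − 6 = 203; sign = (−1)^203 = -1.
(70|209)_J = -1 (Zolotarev's lemma cross-check).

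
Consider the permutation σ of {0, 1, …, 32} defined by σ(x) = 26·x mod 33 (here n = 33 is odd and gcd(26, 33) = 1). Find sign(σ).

-1

Start at x=5: 5 → 31 → 14 → 1 → 26 → 16 → 20 → … (one orbit).
The orbit structure of x ↦ 26x mod 33: 6 orbits of sizes [10, 10, 5, 5, 2, 1].
33 − 6 = 27 transpositions; sign(π) = (−1)^27 = -1.
Zolotarev: (26|33) = -1, matching the cycle-count sign.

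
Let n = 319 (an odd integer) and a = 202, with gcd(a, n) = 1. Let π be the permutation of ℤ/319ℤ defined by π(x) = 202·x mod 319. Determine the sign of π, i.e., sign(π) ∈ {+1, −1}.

Start at x=59: 59 → 115 → 262 → 289 → 1 → 202 → 291 → … (one orbit).
Cycle lengths of π_202 on ℤ/319ℤ: [10, 10, 10, 10, 10, 10, 10, 10, 10, 10, 10, 10, 10, 10, 10, 10, 10, 10, 10, 10, 10, 10, 10, 10, 10, 10, 10, 10, 5, 5, 2, 2, 2, 2, 2, 2, 2, 2, 2, 2, 2, 2, 2, 2, 1]; 45 cycles in total.
With 45 cycles on 319 points, sign = (−1)^{319−45} = +1.
The Jacobi symbol (202|319) = +1 (Zolotarev) agrees.

+1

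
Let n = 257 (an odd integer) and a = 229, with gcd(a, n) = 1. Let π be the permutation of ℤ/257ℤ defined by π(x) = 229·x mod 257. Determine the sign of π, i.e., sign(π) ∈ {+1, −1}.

-1

Orbit of 15 under x↦229x: [15, 94, 195, 194, 222, 209, 59]… (length divides ord_257(229)).
π_229 has 2 disjoint cycles with lengths [256, 1] on {0,…,256}.
With 2 cycles on 257 points, sign = (−1)^{257−2} = -1.
Check: (229/257) = -1 by Zolotarev.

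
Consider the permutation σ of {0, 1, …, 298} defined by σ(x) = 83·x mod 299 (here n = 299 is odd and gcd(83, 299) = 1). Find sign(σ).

Trace 209: π^k(209) = [209, 5, 116, 60, 196, 122, 259] for k=0..6.
Decompose π into cycles: lengths [44, 44, 44, 44, 44, 44, 22, 4, 4, 4, 1] (11 cycles, including the fixed point 0).
With 11 cycles on 299 points, sign = (−1)^{299−11} = +1.
Check: (83/299) = +1 by Zolotarev.

+1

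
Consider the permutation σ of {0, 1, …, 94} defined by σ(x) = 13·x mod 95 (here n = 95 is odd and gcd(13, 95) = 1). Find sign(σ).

Trace 1: π^k(1) = [1, 13, 74, 12, 61, 33, 49] for k=0..6.
π_13 has 5 disjoint cycles with lengths [36, 36, 18, 4, 1] on {0,…,94}.
sign(π) = (−1)^{n − #cycles} = (−1)^{95−5} = (−1)^90 = +1.

+1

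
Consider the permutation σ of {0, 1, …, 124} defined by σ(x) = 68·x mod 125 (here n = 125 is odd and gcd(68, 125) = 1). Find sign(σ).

Trace 1: π^k(1) = [1, 68, 124, 57] for k=0..3.
32 cycles of lengths [4, 4, 4, 4, 4, 4, 4, 4, 4, 4, 4, 4, 4, 4, 4, 4, 4, 4, 4, 4, 4, 4, 4, 4, 4, 4, 4, 4, 4, 4, 4, 1].
125 − 32 = 93 transpositions; sign(π) = (−1)^93 = -1.
(68|125)_J = -1 (Zolotarev's lemma cross-check).

-1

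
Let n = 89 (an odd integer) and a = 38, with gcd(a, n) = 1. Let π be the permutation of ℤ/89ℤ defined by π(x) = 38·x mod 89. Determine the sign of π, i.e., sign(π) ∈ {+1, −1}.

-1

Orbit of 57 under x↦38x: [57, 30, 72, 66, 16, 74, 53]… (length divides ord_89(38)).
The orbit structure of x ↦ 38x mod 89: 2 orbits of sizes [88, 1].
n − c = 89 − 2 = 87; sign = (−1)^87 = -1.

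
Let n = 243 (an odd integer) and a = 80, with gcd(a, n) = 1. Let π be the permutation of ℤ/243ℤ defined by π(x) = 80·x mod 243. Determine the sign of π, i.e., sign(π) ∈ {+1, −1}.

Start at x=161: 161 → 1 → 80 → 82 → 242 → 163 → 161 (one orbit).
π_80 has 68 disjoint cycles with lengths [6, 6, 6, 6, 6, 6, 6, 6, 6, 6, 6, 6, 6, 6, 6, 6, 6, 6, 6, 6, 6, 6, 6, 6, 6, 6, 6, 2, 2, 2, 2, 2, 2, 2, 2, 2, 2, 2, 2, 2, 2, 2, 2, 2, 2, 2, 2, 2, 2, 2, 2, 2, 2, 2, 2, 2, 2, 2, 2, 2, 2, 2, 2, 2, 2, 2, 2, 1] on {0,…,242}.
Σ(ℓ_i−1) = 243−68 = 175; sign = (−1)^175 = -1.

-1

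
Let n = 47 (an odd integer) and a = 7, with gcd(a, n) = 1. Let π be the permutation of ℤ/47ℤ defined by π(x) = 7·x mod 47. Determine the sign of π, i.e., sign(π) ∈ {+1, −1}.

+1

Orbit of 3 under x↦7x: [3, 21, 6, 42, 12, 37, 24]… (length divides ord_47(7)).
The orbit structure of x ↦ 7x mod 47: 3 orbits of sizes [23, 23, 1].
Σ(ℓ_i−1) = 47−3 = 44; sign = (−1)^44 = +1.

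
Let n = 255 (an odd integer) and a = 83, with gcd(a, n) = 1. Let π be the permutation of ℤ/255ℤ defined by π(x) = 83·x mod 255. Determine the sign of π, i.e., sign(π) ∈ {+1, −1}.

Orbit of 53 under x↦83x: [53, 64, 212, 1, 83, 4, 77]… (length divides ord_255(83)).
π_83 has 35 disjoint cycles with lengths [8, 8, 8, 8, 8, 8, 8, 8, 8, 8, 8, 8, 8, 8, 8, 8, 8, 8, 8, 8, 8, 8, 8, 8, 8, 8, 8, 8, 8, 8, 4, 4, 4, 2, 1] on {0,…,254}.
With 35 cycles on 255 points, sign = (−1)^{255−35} = +1.
Check: (83/255) = +1 by Zolotarev.

+1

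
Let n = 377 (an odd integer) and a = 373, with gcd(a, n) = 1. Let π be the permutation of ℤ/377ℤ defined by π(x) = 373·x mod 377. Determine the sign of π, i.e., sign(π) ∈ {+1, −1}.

+1

Trace 139: π^k(139) = [139, 198, 339, 152, 146, 170, 74] for k=0..6.
Decompose π into cycles: lengths [21, 21, 21, 21, 21, 21, 21, 21, 21, 21, 21, 21, 21, 21, 21, 21, 7, 7, 7, 7, 3, 3, 3, 3, 1] (25 cycles, including the fixed point 0).
With 25 cycles on 377 points, sign = (−1)^{377−25} = +1.
Check: (373/377) = +1 by Zolotarev.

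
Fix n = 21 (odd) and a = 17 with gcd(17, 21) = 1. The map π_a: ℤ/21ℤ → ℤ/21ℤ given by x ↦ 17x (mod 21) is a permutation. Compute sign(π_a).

+1

Trace 4: π^k(4) = [4, 5, 1, 17, 16, 20] for k=0..5.
π_17 has 5 disjoint cycles with lengths [6, 6, 6, 2, 1] on {0,…,20}.
n − c = 21 − 5 = 16; sign = (−1)^16 = +1.
Check: (17/21) = +1 by Zolotarev.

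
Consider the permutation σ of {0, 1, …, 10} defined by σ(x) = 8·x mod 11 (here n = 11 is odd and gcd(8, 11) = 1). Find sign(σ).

-1

Orbit of 2 under x↦8x: [2, 5, 7, 1, 8, 9, 6]… (length divides ord_11(8)).
2 cycles of lengths [10, 1].
2 cycles on 11: each ℓ→(−1)^(ℓ−1), product (−1)^9 = -1.
Check: (8/11) = -1 by Zolotarev.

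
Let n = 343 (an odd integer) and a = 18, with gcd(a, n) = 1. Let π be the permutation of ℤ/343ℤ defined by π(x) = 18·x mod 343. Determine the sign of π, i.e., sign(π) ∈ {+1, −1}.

Trace 18: π^k(18) = [18, 324, 1] for k=0..2.
Cycle lengths of π_18 on ℤ/343ℤ: [3, 3, 3, 3, 3, 3, 3, 3, 3, 3, 3, 3, 3, 3, 3, 3, 3, 3, 3, 3, 3, 3, 3, 3, 3, 3, 3, 3, 3, 3, 3, 3, 3, 3, 3, 3, 3, 3, 3, 3, 3, 3, 3, 3, 3, 3, 3, 3, 3, 3, 3, 3, 3, 3, 3, 3, 3, 3, 3, 3, 3, 3, 3, 3, 3, 3, 3, 3, 3, 3, 3, 3, 3, 3, 3, 3, 3, 3, 3, 3, 3, 3, 3, 3, 3, 3, 3, 3, 3, 3, 3, 3, 3, 3, 3, 3, 3, 3, 3, 3, 3, 3, 3, 3, 3, 3, 3, 3, 3, 3, 3, 3, 3, 3, 1]; 115 cycles in total.
115 cycles on 343: each ℓ→(−1)^(ℓ−1), product (−1)^228 = +1.
Via Zolotarev, sign(π_{18}) = (18|343) = +1.

+1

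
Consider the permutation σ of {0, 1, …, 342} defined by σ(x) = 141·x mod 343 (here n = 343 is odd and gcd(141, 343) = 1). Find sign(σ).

Trace 176: π^k(176) = [176, 120, 113, 155, 246, 43, 232] for k=0..6.
π_141 has 19 disjoint cycles with lengths [49, 49, 49, 49, 49, 49, 7, 7, 7, 7, 7, 7, 1, 1, 1, 1, 1, 1, 1] on {0,…,342}.
sign(π) = (−1)^{n − #cycles} = (−1)^{343−19} = (−1)^324 = +1.

+1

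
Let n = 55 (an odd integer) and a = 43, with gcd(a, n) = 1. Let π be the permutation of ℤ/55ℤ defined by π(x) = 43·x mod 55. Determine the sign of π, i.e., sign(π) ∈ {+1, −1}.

+1

Start at x=32: 32 → 1 → 43 → 34 → 32 (one orbit).
Cycle lengths of π_43 on ℤ/55ℤ: [4, 4, 4, 4, 4, 4, 4, 4, 4, 4, 4, 2, 2, 2, 2, 2, 1]; 17 cycles in total.
sign(π) = (−1)^{n − #cycles} = (−1)^{55−17} = (−1)^38 = +1.
The Jacobi symbol (43|55) = +1 (Zolotarev) agrees.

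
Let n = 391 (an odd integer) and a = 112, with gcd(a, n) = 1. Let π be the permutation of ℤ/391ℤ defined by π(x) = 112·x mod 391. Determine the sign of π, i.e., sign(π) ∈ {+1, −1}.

Orbit of 123 under x↦112x: [123, 91, 26, 175, 50, 126, 36]… (length divides ord_391(112)).
The orbit structure of x ↦ 112x mod 391: 5 orbits of sizes [176, 176, 22, 16, 1].
Σ(ℓ_i−1) = 391−5 = 386; sign = (−1)^386 = +1.
Check: (112/391) = +1 by Zolotarev.

+1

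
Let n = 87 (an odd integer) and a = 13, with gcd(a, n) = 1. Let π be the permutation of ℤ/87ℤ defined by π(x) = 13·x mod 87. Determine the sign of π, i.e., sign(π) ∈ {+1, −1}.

+1

Orbit of 16 under x↦13x: [16, 34, 7, 4, 52, 67, 1]… (length divides ord_87(13)).
Cycle type of π: 14×6 + 1×3; total 9 cycles.
9 cycles on 87: each ℓ→(−1)^(ℓ−1), product (−1)^78 = +1.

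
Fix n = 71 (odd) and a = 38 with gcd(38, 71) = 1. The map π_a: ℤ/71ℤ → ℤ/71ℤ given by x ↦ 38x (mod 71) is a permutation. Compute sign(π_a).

Trace 40: π^k(40) = [40, 29, 37, 57, 36, 19, 12] for k=0..6.
Cycle lengths of π_38 on ℤ/71ℤ: [35, 35, 1]; 3 cycles in total.
Σ(ℓ_i−1) = 71−3 = 68; sign = (−1)^68 = +1.
Via Zolotarev, sign(π_{38}) = (38|71) = +1.

+1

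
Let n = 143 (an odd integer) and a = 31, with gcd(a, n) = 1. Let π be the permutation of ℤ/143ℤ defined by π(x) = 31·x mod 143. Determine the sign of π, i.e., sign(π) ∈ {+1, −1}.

-1

Trace 86: π^k(86) = [86, 92, 135, 38, 34, 53, 70] for k=0..6.
Decompose π into cycles: lengths [20, 20, 20, 20, 20, 20, 5, 5, 4, 4, 4, 1] (12 cycles, including the fixed point 0).
sign(π) = (−1)^{n − #cycles} = (−1)^{143−12} = (−1)^131 = -1.
Zolotarev: (31|143) = -1, matching the cycle-count sign.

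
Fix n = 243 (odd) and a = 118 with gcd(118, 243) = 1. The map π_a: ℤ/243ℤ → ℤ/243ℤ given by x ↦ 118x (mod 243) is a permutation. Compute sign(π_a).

Start at x=172: 172 → 127 → 163 → 37 → 235 → 28 → 145 → … (one orbit).
27 cycles of lengths [27, 27, 27, 27, 27, 27, 9, 9, 9, 9, 9, 9, 3, 3, 3, 3, 3, 3, 1, 1, 1, 1, 1, 1, 1, 1, 1].
Σ(ℓ_i−1) = 243−27 = 216; sign = (−1)^216 = +1.
Check: (118/243) = +1 by Zolotarev.

+1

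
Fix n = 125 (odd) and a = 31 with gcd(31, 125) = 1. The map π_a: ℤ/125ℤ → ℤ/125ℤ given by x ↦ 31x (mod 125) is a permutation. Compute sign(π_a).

+1

Start at x=101: 101 → 6 → 61 → 16 → 121 → 1 → 31 → … (one orbit).
13 cycles of lengths [25, 25, 25, 25, 5, 5, 5, 5, 1, 1, 1, 1, 1].
With 13 cycles on 125 points, sign = (−1)^{125−13} = +1.
(31|125)_J = +1 (Zolotarev's lemma cross-check).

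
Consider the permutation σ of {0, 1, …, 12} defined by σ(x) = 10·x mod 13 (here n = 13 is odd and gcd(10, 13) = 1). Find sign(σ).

+1

Trace 10: π^k(10) = [10, 9, 12, 3, 4, 1] for k=0..5.
Cycle lengths of π_10 on ℤ/13ℤ: [6, 6, 1]; 3 cycles in total.
3 cycles on 13: each ℓ→(−1)^(ℓ−1), product (−1)^10 = +1.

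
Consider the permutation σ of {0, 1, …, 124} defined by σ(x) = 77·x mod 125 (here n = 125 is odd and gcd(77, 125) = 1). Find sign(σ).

Trace 104: π^k(104) = [104, 8, 116, 57, 14, 78, 6] for k=0..6.
The orbit structure of x ↦ 77x mod 125: 4 orbits of sizes [100, 20, 4, 1].
sign(π) = (−1)^{n − #cycles} = (−1)^{125−4} = (−1)^121 = -1.

-1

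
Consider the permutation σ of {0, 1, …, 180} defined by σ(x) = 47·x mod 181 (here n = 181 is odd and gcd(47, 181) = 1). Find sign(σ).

-1

Start at x=126: 126 → 130 → 137 → 104 → 1 → 47 → 37 → … (one orbit).
π_47 has 2 disjoint cycles with lengths [180, 1] on {0,…,180}.
n − c = 181 − 2 = 179; sign = (−1)^179 = -1.
The Jacobi symbol (47|181) = -1 (Zolotarev) agrees.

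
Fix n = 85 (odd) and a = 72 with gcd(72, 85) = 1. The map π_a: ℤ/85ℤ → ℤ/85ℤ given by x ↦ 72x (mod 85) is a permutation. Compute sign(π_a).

Orbit of 13 under x↦72x: [13, 1, 72, 84]… (length divides ord_85(72)).
22 cycles of lengths [4, 4, 4, 4, 4, 4, 4, 4, 4, 4, 4, 4, 4, 4, 4, 4, 4, 4, 4, 4, 4, 1].
sign(π) = (−1)^{n − #cycles} = (−1)^{85−22} = (−1)^63 = -1.

-1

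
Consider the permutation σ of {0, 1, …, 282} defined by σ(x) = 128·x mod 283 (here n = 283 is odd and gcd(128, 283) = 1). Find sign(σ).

Orbit of 141 under x↦128x: [141, 219, 15, 222, 116, 132, 199]… (length divides ord_283(128)).
Cycle lengths of π_128 on ℤ/283ℤ: [94, 94, 94, 1]; 4 cycles in total.
sign(π) = (−1)^{n − #cycles} = (−1)^{283−4} = (−1)^279 = -1.
Check: (128/283) = -1 by Zolotarev.

-1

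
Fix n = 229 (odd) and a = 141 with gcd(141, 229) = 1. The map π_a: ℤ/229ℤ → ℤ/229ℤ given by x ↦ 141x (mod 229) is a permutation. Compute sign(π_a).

-1

Orbit of 120 under x↦141x: [120, 203, 227, 176, 84, 165, 136]… (length divides ord_229(141)).
Cycle type of π: 76×3 + 1; total 4 cycles.
Σ(ℓ_i−1) = 229−4 = 225; sign = (−1)^225 = -1.
Via Zolotarev, sign(π_{141}) = (141|229) = -1.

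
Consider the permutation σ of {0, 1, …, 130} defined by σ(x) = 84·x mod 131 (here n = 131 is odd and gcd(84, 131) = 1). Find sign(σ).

+1

Trace 113: π^k(113) = [113, 60, 62, 99, 63, 52, 45] for k=0..6.
π_84 has 11 disjoint cycles with lengths [13, 13, 13, 13, 13, 13, 13, 13, 13, 13, 1] on {0,…,130}.
Σ(ℓ_i−1) = 131−11 = 120; sign = (−1)^120 = +1.
(84|131)_J = +1 (Zolotarev's lemma cross-check).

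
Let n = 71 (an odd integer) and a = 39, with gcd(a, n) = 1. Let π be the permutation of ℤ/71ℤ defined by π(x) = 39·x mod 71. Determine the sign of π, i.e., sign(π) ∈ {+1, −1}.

Start at x=23: 23 → 45 → 51 → 1 → 39 → 30 → 34 → … (one orbit).
6 cycles of lengths [14, 14, 14, 14, 14, 1].
sign(π) = (−1)^{n − #cycles} = (−1)^{71−6} = (−1)^65 = -1.

-1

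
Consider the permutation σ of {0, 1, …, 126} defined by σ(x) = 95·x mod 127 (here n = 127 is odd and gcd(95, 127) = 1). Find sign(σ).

Trace 95: π^k(95) = [95, 8, 125, 64, 111, 4, 126] for k=0..6.
10 cycles of lengths [14, 14, 14, 14, 14, 14, 14, 14, 14, 1].
Σ(ℓ_i−1) = 127−10 = 117; sign = (−1)^117 = -1.
Check: (95/127) = -1 by Zolotarev.

-1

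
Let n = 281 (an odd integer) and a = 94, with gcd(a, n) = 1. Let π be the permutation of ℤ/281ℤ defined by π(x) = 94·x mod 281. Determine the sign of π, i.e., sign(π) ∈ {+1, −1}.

Start at x=261: 261 → 87 → 29 → 197 → 253 → 178 → 153 → … (one orbit).
Cycle lengths of π_94 on ℤ/281ℤ: [280, 1]; 2 cycles in total.
2 cycles on 281: each ℓ→(−1)^(ℓ−1), product (−1)^279 = -1.

-1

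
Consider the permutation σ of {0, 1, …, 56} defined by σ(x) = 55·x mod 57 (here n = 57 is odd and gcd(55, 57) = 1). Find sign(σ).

Start at x=7: 7 → 43 → 28 → 1 → 55 → 4 → 49 → … (one orbit).
9 cycles of lengths [9, 9, 9, 9, 9, 9, 1, 1, 1].
sign(π) = (−1)^{n − #cycles} = (−1)^{57−9} = (−1)^48 = +1.
Check: (55/57) = +1 by Zolotarev.

+1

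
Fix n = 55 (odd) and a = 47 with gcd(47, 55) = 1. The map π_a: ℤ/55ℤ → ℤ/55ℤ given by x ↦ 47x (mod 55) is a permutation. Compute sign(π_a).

-1

Orbit of 27 under x↦47x: [27, 4, 23, 36, 42, 49, 48]… (length divides ord_55(47)).
6 cycles of lengths [20, 20, 5, 5, 4, 1].
sign(π) = (−1)^{n − #cycles} = (−1)^{55−6} = (−1)^49 = -1.
Via Zolotarev, sign(π_{47}) = (47|55) = -1.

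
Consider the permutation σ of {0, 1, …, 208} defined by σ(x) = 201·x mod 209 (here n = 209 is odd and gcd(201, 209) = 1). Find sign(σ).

Trace 191: π^k(191) = [191, 144, 102, 20, 49, 26, 1] for k=0..6.
Cycle lengths of π_201 on ℤ/209ℤ: [15, 15, 15, 15, 15, 15, 15, 15, 15, 15, 15, 15, 5, 5, 3, 3, 3, 3, 3, 3, 1]; 21 cycles in total.
sign(π) = (−1)^{n − #cycles} = (−1)^{209−21} = (−1)^188 = +1.

+1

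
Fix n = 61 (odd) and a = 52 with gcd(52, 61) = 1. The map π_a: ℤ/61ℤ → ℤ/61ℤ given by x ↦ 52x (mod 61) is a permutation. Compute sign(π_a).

+1

Start at x=41: 41 → 58 → 27 → 1 → 52 → 20 → 3 → … (one orbit).
7 cycles of lengths [10, 10, 10, 10, 10, 10, 1].
With 7 cycles on 61 points, sign = (−1)^{61−7} = +1.
Zolotarev: (52|61) = +1, matching the cycle-count sign.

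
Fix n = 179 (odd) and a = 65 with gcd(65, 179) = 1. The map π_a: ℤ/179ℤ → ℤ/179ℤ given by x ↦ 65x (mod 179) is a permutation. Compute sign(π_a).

Trace 153: π^k(153) = [153, 100, 56, 60, 141, 36, 13] for k=0..6.
Decompose π into cycles: lengths [89, 89, 1] (3 cycles, including the fixed point 0).
3 cycles on 179: each ℓ→(−1)^(ℓ−1), product (−1)^176 = +1.
(65|179)_J = +1 (Zolotarev's lemma cross-check).

+1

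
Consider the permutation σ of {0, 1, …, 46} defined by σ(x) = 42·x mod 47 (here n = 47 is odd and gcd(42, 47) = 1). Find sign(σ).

Orbit of 7 under x↦42x: [7, 12, 34, 18, 4, 27, 6]… (length divides ord_47(42)).
Cycle lengths of π_42 on ℤ/47ℤ: [23, 23, 1]; 3 cycles in total.
3 cycles on 47: each ℓ→(−1)^(ℓ−1), product (−1)^44 = +1.

+1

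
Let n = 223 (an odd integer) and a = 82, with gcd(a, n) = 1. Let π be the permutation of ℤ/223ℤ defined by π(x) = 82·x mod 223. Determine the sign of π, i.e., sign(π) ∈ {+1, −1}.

Orbit of 17 under x↦82x: [17, 56, 132, 120, 28, 66, 60]… (length divides ord_223(82)).
The orbit structure of x ↦ 82x mod 223: 7 orbits of sizes [37, 37, 37, 37, 37, 37, 1].
Σ(ℓ_i−1) = 223−7 = 216; sign = (−1)^216 = +1.

+1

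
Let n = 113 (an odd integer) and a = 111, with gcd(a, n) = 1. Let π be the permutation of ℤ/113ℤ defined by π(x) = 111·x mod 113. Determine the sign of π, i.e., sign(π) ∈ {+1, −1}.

Trace 99: π^k(99) = [99, 28, 57, 112, 2, 109, 8] for k=0..6.
The orbit structure of x ↦ 111x mod 113: 5 orbits of sizes [28, 28, 28, 28, 1].
With 5 cycles on 113 points, sign = (−1)^{113−5} = +1.
Zolotarev: (111|113) = +1, matching the cycle-count sign.

+1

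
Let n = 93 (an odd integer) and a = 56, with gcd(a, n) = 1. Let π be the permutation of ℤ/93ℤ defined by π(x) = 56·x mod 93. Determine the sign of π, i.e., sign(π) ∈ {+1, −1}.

-1

Start at x=25: 25 → 5 → 1 → 56 → 67 → 32 → 25 (one orbit).
Decompose π into cycles: lengths [6, 6, 6, 6, 6, 6, 6, 6, 6, 6, 3, 3, 3, 3, 3, 3, 3, 3, 3, 3, 2, 1] (22 cycles, including the fixed point 0).
93 − 22 = 71 transpositions; sign(π) = (−1)^71 = -1.
Zolotarev: (56|93) = -1, matching the cycle-count sign.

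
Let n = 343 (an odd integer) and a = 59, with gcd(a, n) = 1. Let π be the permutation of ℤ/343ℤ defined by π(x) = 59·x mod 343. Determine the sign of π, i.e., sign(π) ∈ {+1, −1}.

-1

Orbit of 314 under x↦59x: [314, 4, 236, 204, 31, 114, 209]… (length divides ord_343(59)).
Cycle lengths of π_59 on ℤ/343ℤ: [294, 42, 6, 1]; 4 cycles in total.
With 4 cycles on 343 points, sign = (−1)^{343−4} = -1.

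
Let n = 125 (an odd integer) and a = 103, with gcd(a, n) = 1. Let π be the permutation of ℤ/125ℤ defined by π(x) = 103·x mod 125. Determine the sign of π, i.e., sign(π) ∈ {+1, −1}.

Orbit of 68 under x↦103x: [68, 4, 37, 61, 33, 24, 97]… (length divides ord_125(103)).
Decompose π into cycles: lengths [100, 20, 4, 1] (4 cycles, including the fixed point 0).
n − c = 125 − 4 = 121; sign = (−1)^121 = -1.

-1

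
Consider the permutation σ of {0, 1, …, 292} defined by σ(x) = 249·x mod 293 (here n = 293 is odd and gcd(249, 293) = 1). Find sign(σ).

-1

Start at x=255: 255 → 207 → 268 → 221 → 238 → 76 → 172 → … (one orbit).
The orbit structure of x ↦ 249x mod 293: 2 orbits of sizes [292, 1].
With 2 cycles on 293 points, sign = (−1)^{293−2} = -1.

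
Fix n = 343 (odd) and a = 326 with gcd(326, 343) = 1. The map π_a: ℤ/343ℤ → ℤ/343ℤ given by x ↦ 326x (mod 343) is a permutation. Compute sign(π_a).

+1

Trace 296: π^k(296) = [296, 113, 137, 72, 148, 228, 240] for k=0..6.
Cycle lengths of π_326 on ℤ/343ℤ: [147, 147, 21, 21, 3, 3, 1]; 7 cycles in total.
sign(π) = (−1)^{n − #cycles} = (−1)^{343−7} = (−1)^336 = +1.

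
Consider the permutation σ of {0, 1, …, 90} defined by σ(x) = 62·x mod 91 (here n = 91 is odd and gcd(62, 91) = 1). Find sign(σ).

Start at x=22: 22 → 90 → 29 → 69 → 1 → 62 → 22 (one orbit).
The orbit structure of x ↦ 62x mod 91: 18 orbits of sizes [6, 6, 6, 6, 6, 6, 6, 6, 6, 6, 6, 6, 6, 6, 2, 2, 2, 1].
n − c = 91 − 18 = 73; sign = (−1)^73 = -1.

-1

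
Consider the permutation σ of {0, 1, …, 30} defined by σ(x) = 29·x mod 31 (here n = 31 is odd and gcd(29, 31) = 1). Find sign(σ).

-1

Trace 16: π^k(16) = [16, 30, 2, 27, 8, 15, 1] for k=0..6.
The orbit structure of x ↦ 29x mod 31: 4 orbits of sizes [10, 10, 10, 1].
sign(π) = (−1)^{n − #cycles} = (−1)^{31−4} = (−1)^27 = -1.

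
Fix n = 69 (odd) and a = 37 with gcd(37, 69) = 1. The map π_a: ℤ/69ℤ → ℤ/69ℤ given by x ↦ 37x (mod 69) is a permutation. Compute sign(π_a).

Start at x=40: 40 → 31 → 43 → 4 → 10 → 25 → 28 → … (one orbit).
The orbit structure of x ↦ 37x mod 69: 6 orbits of sizes [22, 22, 22, 1, 1, 1].
69 − 6 = 63 transpositions; sign(π) = (−1)^63 = -1.

-1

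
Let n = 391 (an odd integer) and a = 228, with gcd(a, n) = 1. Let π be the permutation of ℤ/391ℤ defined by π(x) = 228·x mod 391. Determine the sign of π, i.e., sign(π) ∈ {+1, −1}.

Start at x=250: 250 → 305 → 333 → 70 → 320 → 234 → 176 → … (one orbit).
Cycle lengths of π_228 on ℤ/391ℤ: [176, 176, 22, 16, 1]; 5 cycles in total.
Σ(ℓ_i−1) = 391−5 = 386; sign = (−1)^386 = +1.
The Jacobi symbol (228|391) = +1 (Zolotarev) agrees.

+1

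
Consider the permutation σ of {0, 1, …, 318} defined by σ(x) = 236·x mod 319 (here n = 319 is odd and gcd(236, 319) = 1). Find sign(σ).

+1

Trace 25: π^k(25) = [25, 158, 284, 34, 49, 80, 59] for k=0..6.
Cycle lengths of π_236 on ℤ/319ℤ: [70, 70, 70, 70, 14, 14, 5, 5, 1]; 9 cycles in total.
sign(π) = (−1)^{n − #cycles} = (−1)^{319−9} = (−1)^310 = +1.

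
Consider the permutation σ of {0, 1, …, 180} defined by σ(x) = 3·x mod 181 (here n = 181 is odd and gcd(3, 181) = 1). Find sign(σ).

+1

Start at x=3: 3 → 9 → 27 → 81 → 62 → 5 → 15 → … (one orbit).
The orbit structure of x ↦ 3x mod 181: 5 orbits of sizes [45, 45, 45, 45, 1].
5 cycles on 181: each ℓ→(−1)^(ℓ−1), product (−1)^176 = +1.
Zolotarev: (3|181) = +1, matching the cycle-count sign.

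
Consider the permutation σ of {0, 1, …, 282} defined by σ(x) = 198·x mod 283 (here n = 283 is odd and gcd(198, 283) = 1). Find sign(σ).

Trace 263: π^k(263) = [263, 2, 113, 17, 253, 3, 28] for k=0..6.
Decompose π into cycles: lengths [282, 1] (2 cycles, including the fixed point 0).
283 − 2 = 281 transpositions; sign(π) = (−1)^281 = -1.
The Jacobi symbol (198|283) = -1 (Zolotarev) agrees.

-1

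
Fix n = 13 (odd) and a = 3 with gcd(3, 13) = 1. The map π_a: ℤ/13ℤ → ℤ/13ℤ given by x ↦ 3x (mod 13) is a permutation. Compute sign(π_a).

+1

Orbit of 9 under x↦3x: [9, 1, 3]… (length divides ord_13(3)).
The orbit structure of x ↦ 3x mod 13: 5 orbits of sizes [3, 3, 3, 3, 1].
5 cycles on 13: each ℓ→(−1)^(ℓ−1), product (−1)^8 = +1.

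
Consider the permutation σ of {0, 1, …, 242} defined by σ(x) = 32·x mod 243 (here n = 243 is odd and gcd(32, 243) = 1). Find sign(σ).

Trace 200: π^k(200) = [200, 82, 194, 133, 125, 112, 182] for k=0..6.
Cycle lengths of π_32 on ℤ/243ℤ: [162, 54, 18, 6, 2, 1]; 6 cycles in total.
Σ(ℓ_i−1) = 243−6 = 237; sign = (−1)^237 = -1.
Check: (32/243) = -1 by Zolotarev.

-1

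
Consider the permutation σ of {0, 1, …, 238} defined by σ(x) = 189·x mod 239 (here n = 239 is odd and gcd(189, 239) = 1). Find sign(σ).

Trace 196: π^k(196) = [196, 238, 50, 129, 3, 89, 91] for k=0..6.
Cycle type of π: 238 + 1; total 2 cycles.
n − c = 239 − 2 = 237; sign = (−1)^237 = -1.
The Jacobi symbol (189|239) = -1 (Zolotarev) agrees.

-1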